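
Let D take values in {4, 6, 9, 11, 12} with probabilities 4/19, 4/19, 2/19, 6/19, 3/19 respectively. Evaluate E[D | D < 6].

4

P(D < 6) = 4/19.
Σ over the event: 4·4/19 = 16/19.
E[D | D < 6] = (16/19) / (4/19) = 4.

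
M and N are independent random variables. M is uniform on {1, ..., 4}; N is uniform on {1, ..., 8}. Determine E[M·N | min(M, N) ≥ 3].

77/4

P(min(M, N) ≥ 3) = 3/8.
Summing MN·P(x,y) over outcomes with min(M, N) ≥ 3 gives 231/32.
E[M·N | min(M, N) ≥ 3] = (231/32) / (3/8) = 77/4.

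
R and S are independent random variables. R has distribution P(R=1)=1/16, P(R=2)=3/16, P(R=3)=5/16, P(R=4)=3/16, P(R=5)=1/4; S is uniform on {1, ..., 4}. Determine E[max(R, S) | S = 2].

P(S = 2) = 1/4.
Summing max(R,S)·P(x,y) over outcomes with S = 2 gives 55/64.
E[max(R, S) | S = 2] = (55/64) / (1/4) = 55/16.

55/16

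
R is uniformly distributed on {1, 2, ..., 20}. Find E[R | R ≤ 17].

9

P(R ≤ 17) = 17/20.
E[R | R ≤ 17] = (153/20) / (17/20) = 9.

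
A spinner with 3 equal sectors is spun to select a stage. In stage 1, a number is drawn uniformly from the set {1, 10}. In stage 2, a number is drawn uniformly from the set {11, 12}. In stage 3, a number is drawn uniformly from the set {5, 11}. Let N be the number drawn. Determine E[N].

25/3

E[N | stage 1] = (1+10)/2 = 11/2.
E[N | stage 2] = (11+12)/2 = 23/2.
E[N | stage 3] = (5+11)/2 = 8.
By the law of total expectation,
E[N] = (1/3)·(11/2) + (1/3)·(23/2) + (1/3)·(8) = 25/3.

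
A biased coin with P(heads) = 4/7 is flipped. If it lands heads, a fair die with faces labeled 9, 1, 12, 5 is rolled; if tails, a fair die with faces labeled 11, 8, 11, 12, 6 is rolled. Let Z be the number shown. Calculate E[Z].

279/35

E[Z | heads] = (9+1+12+5)/4 = 27/4.
E[Z | tails] = (11+8+11+12+6)/5 = 48/5.
E[Z] = (4/7)·(27/4) + (3/7)·(48/5) = 279/35.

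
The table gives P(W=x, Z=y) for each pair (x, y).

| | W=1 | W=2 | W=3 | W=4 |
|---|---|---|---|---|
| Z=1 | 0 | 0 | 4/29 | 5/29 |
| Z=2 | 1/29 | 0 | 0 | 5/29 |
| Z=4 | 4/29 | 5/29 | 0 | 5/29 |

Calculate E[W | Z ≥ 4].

17/7

P(Z ≥ 4) = 14/29.
Σ W·P over the event = 1·(4/29) + 2·(5/29) + 4·(5/29) = 34/29.
E[W | Z ≥ 4] = (34/29) / (14/29) = 17/7.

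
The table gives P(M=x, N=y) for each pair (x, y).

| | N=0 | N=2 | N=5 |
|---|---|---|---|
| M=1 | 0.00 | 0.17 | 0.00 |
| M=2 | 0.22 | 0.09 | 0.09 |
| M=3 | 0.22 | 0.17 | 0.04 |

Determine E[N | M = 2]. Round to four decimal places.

1.5750

P(M = 2) = 0.40.
Σ N·P over the event = 0·(0.22) + 2·(0.09) + 5·(0.09) = 0.63.
E[N | M = 2] = (0.63) / (0.40) = 1.5750.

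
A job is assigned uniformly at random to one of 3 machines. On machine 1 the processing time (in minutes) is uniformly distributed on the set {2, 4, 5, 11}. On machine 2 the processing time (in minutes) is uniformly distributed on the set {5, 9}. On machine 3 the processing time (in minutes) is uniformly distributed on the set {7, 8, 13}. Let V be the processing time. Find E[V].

131/18

E[V | machine 1] = (2+4+5+11)/4 = 11/2.
E[V | machine 2] = (5+9)/2 = 7.
E[V | machine 3] = (7+8+13)/3 = 28/3.
E[V] = (1/3)·(11/2) + (1/3)·(7) + (1/3)·(28/3) = 131/18.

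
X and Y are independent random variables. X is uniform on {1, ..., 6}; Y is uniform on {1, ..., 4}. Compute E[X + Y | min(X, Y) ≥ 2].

P(min(X, Y) ≥ 2) = 5/8.
Summing (X+Y)·P(x,y) over outcomes with min(X, Y) ≥ 2 gives 35/8.
E[X + Y | min(X, Y) ≥ 2] = (35/8) / (5/8) = 7.

7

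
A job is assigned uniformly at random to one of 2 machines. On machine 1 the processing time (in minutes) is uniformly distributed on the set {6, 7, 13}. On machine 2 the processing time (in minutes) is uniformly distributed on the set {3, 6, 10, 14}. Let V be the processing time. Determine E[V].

E[V | machine 1] = (6+7+13)/3 = 26/3.
E[V | machine 2] = (3+6+10+14)/4 = 33/4.
By the law of total expectation,
E[V] = (1/2)·(26/3) + (1/2)·(33/4) = 203/24.

203/24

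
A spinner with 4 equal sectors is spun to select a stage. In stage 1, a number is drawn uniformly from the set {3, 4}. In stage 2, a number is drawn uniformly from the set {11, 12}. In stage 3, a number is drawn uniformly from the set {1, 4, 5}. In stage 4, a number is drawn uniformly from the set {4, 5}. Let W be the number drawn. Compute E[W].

E[W | stage 1] = (3+4)/2 = 7/2.
E[W | stage 2] = (11+12)/2 = 23/2.
E[W | stage 3] = (1+4+5)/3 = 10/3.
E[W | stage 4] = (4+5)/2 = 9/2.
E[W] = (1/4)·(7/2) + (1/4)·(23/2) + (1/4)·(10/3) + (1/4)·(9/2) = 137/24.

137/24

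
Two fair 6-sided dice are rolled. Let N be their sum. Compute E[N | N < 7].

14/3

P(N < 7) = 5/12.
Σ over the event: 2·1/36 + 3·1/18 + 4·1/12 + 5·1/9 + 6·5/36 = 35/18.
E[N | N < 7] = (35/18) / (5/12) = 14/3.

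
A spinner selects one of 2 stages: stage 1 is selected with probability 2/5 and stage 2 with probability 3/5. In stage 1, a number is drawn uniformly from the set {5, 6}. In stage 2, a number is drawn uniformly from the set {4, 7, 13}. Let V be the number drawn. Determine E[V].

E[V | stage 1] = (5+6)/2 = 11/2.
E[V | stage 2] = (4+7+13)/3 = 8.
By the law of total expectation,
E[V] = (2/5)·(11/2) + (3/5)·(8) = 7.

7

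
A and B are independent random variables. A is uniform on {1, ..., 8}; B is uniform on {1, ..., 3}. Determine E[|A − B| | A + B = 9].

5

P(A + B = 9) = 1/8.
Summing |A−B|·P(x,y) over outcomes with A + B = 9 gives 5/8.
E[|A − B| | A + B = 9] = (5/8) / (1/8) = 5.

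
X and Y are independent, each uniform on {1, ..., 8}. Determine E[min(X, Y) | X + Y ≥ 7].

26/7

P(X + Y ≥ 7) = 49/64.
Summing min(X,Y)·P(x,y) over outcomes with X + Y ≥ 7 gives 91/32.
E[min(X, Y) | X + Y ≥ 7] = (91/32) / (49/64) = 26/7.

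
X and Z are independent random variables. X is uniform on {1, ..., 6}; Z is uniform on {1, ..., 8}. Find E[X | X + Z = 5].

5/2

Outcomes with X + Z = 5: (1,4), (2,3), (3,2), (4,1), each with probability 1/48.
E[X | X + Z = 5] = (1 + 2 + 3 + 4) / 4 = 5/2.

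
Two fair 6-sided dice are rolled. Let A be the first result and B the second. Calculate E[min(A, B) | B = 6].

Outcomes with B = 6: (1,6), (2,6), (3,6), (4,6), (5,6), (6,6), each with probability 1/36.
E[min(A, B) | B = 6] = (1 + 2 + 3 + 4 + 5 + 6) / 6 = 7/2.

7/2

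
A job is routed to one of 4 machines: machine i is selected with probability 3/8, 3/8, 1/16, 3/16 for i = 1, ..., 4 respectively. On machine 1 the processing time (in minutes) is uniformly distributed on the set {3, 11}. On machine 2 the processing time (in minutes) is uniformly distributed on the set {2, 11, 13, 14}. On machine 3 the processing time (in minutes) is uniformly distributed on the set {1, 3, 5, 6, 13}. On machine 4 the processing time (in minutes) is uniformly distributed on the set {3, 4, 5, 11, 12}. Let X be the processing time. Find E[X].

E[X | machine 1] = (3+11)/2 = 7.
E[X | machine 2] = (2+11+13+14)/4 = 10.
E[X | machine 3] = (1+3+5+6+13)/5 = 28/5.
E[X | machine 4] = (3+4+5+11+12)/5 = 7.
By the law of total expectation,
E[X] = (3/8)·(7) + (3/8)·(10) + (1/16)·(28/5) + (3/16)·(7) = 643/80.

643/80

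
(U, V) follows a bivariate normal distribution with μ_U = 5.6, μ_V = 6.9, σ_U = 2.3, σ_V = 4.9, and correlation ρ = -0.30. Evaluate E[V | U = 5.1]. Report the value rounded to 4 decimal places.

7.2196

The regression of V on U has slope ρ·σ_V/σ_U and passes through (μ_U, μ_V).
E[V | U=5.1] = 6.9 + (-0.30)·(4.9/2.3)·(5.1 − (5.6)) = 6.9 + (-0.63913)·(-0.5) = 7.2196.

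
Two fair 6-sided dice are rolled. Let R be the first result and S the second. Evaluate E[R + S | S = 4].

Outcomes with S = 4: (1,4), (2,4), (3,4), (4,4), (5,4), (6,4), each with probability 1/36.
E[R + S | S = 4] = (5 + 6 + 7 + 8 + 9 + 10) / 6 = 15/2.

15/2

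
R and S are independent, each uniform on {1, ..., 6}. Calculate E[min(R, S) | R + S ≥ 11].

16/3

Outcomes with R + S ≥ 11: (5,6), (6,5), (6,6), each with probability 1/36.
E[min(R, S) | R + S ≥ 11] = (5 + 5 + 6) / 3 = 16/3.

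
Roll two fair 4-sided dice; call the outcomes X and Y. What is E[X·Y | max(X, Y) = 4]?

64/7

P(max(X, Y) = 4) = 7/16.
Summing XY·P(x,y) over outcomes with max(X, Y) = 4 gives 4.
E[X·Y | max(X, Y) = 4] = (4) / (7/16) = 64/7.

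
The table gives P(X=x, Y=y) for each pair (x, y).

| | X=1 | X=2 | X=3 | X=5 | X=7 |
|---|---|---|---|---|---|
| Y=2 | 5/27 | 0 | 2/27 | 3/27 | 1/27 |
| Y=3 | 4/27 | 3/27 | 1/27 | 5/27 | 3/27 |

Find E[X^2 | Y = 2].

P(Y = 2) = 11/27.
Σ X^2·P over the event = 1·(5/27) + 9·(2/27) + 25·(3/27) + 49·(1/27) = 49/9.
E[X^2 | Y = 2] = (49/9) / (11/27) = 147/11.

147/11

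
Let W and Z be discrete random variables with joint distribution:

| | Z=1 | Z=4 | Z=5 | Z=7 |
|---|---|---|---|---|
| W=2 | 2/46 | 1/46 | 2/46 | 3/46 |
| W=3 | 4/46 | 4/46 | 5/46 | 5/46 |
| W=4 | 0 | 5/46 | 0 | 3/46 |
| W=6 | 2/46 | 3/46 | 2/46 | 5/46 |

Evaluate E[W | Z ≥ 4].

P(Z ≥ 4) = 19/23.
Summing W·P(W=x,Z=y) over the conditioning event gives 73/23.
E[W | Z ≥ 4] = (73/23) / (19/23) = 73/19.

73/19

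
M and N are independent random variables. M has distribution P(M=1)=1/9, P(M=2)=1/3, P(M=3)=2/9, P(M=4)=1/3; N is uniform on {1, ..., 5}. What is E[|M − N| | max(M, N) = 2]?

P(max(M, N) = 2) = 7/45.
Summing |M−N|·P(x,y) over outcomes with max(M, N) = 2 gives 4/45.
E[|M − N| | max(M, N) = 2] = (4/45) / (7/45) = 4/7.

4/7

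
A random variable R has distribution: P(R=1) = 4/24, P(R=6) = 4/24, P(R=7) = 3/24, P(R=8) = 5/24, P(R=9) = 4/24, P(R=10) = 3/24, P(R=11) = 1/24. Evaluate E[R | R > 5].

P(R > 5) = 5/6.
Σ over the event: 6·1/6 + 7·1/8 + 8·5/24 + 9·1/6 + 10·1/8 + 11·1/24 = 27/4.
E[R | R > 5] = (27/4) / (5/6) = 81/10.

81/10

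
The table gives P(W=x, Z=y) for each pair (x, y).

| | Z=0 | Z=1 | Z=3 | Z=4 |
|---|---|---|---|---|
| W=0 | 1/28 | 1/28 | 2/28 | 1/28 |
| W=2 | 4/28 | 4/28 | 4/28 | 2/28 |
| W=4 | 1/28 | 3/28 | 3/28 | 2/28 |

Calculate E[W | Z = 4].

12/5

P(Z = 4) = 5/28.
Σ W·P over the event = 0·(1/28) + 2·(2/28) + 4·(2/28) = 3/7.
E[W | Z = 4] = (3/7) / (5/28) = 12/5.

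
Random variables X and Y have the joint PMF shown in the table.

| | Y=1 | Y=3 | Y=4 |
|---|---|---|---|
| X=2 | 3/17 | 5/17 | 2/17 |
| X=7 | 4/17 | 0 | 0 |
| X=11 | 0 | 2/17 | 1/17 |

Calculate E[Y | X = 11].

P(X = 11) = 3/17.
Σ Y·P over the event = 3·(2/17) + 4·(1/17) = 10/17.
E[Y | X = 11] = (10/17) / (3/17) = 10/3.

10/3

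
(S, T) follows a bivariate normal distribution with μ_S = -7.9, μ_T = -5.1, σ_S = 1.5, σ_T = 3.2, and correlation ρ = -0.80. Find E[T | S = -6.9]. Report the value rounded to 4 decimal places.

-6.8067

For a bivariate normal, E[T | S=x] = μ_T + ρ·(σ_T/σ_S)·(x − μ_S).
E[T | S=-6.9] = -5.1 + (-0.80)·(3.2/1.5)·(-6.9 − (-7.9)) = -5.1 + (-1.7067)·(1) = -6.8067.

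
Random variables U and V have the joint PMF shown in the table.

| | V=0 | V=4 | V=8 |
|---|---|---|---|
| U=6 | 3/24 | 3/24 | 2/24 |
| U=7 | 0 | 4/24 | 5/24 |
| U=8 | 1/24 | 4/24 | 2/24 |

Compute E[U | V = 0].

13/2

P(V = 0) = 1/6.
Σ U·P over the event = 6·(3/24) + 8·(1/24) = 13/12.
E[U | V = 0] = (13/12) / (1/6) = 13/2.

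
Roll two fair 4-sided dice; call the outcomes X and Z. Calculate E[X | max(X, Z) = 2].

Outcomes with max(X, Z) = 2: (1,2), (2,1), (2,2), each with probability 1/16.
E[X | max(X, Z) = 2] = (1 + 2 + 2) / 3 = 5/3.

5/3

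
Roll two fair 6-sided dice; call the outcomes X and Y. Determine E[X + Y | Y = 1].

P(Y = 1) = 1/6.
Summing (X+Y)·P(x,y) over outcomes with Y = 1 gives 3/4.
E[X + Y | Y = 1] = (3/4) / (1/6) = 9/2.

9/2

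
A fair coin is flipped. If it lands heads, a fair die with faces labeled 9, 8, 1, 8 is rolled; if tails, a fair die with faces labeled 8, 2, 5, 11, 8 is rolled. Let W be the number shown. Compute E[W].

133/20

E[W | heads] = (9+8+1+8)/4 = 13/2.
E[W | tails] = (8+2+5+11+8)/5 = 34/5.
E[W] = (1/2)·(13/2) + (1/2)·(34/5) = 133/20.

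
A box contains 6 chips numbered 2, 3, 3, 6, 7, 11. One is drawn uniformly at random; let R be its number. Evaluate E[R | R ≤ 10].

21/5

P(R ≤ 10) = 5/6.
Σ over the event: 2·1/6 + 3·1/3 + 6·1/6 + 7·1/6 = 7/2.
E[R | R ≤ 10] = (7/2) / (5/6) = 21/5.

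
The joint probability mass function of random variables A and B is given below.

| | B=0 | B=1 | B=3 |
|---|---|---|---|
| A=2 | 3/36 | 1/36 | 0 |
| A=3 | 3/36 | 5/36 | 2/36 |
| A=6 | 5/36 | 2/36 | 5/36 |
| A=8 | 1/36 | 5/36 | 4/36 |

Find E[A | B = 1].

P(B = 1) = 13/36.
Summing A·P(A=x,B=y) over the conditioning event gives 23/12.
E[A | B = 1] = (23/12) / (13/36) = 69/13.

69/13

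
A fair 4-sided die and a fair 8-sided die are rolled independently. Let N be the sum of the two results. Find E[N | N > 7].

66/7

P(N > 7) = 7/16.
Σ over the event: 8·1/8 + 9·1/8 + 10·3/32 + 11·1/16 + 12·1/32 = 33/8.
E[N | N > 7] = (33/8) / (7/16) = 66/7.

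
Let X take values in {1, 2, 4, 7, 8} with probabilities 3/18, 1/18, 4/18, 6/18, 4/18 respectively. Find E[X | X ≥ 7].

37/5

P(X ≥ 7) = 5/9.
Σ over the event: 7·1/3 + 8·2/9 = 37/9.
E[X | X ≥ 7] = (37/9) / (5/9) = 37/5.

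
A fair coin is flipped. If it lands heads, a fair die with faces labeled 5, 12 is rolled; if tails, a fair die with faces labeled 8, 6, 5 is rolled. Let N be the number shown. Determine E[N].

E[N | heads] = (5+12)/2 = 17/2.
E[N | tails] = (8+6+5)/3 = 19/3.
By the law of total expectation,
E[N] = (1/2)·(17/2) + (1/2)·(19/3) = 89/12.

89/12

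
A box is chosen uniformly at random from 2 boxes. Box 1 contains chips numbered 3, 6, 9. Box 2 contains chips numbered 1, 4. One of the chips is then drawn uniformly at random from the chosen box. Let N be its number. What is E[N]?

E[N | box 1] = (3+6+9)/3 = 6.
E[N | box 2] = (1+4)/2 = 5/2.
By the law of total expectation,
E[N] = (1/2)·(6) + (1/2)·(5/2) = 17/4.

17/4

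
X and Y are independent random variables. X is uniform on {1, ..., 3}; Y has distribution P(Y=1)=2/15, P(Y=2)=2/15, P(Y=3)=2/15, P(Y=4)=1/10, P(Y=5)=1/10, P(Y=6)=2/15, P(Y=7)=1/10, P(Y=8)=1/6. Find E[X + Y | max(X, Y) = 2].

P(max(X, Y) = 2) = 2/15.
Summing (X+Y)·P(x,y) over outcomes with max(X, Y) = 2 gives 4/9.
E[X + Y | max(X, Y) = 2] = (4/9) / (2/15) = 10/3.

10/3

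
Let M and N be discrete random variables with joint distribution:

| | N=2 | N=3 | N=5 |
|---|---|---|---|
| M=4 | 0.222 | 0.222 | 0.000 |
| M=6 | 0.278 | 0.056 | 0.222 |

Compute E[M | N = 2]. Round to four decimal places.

P(N = 2) = 0.500.
Σ M·P over the event = 4·(0.222) + 6·(0.278) = 2.556.
E[M | N = 2] = (2.556) / (0.500) = 5.1120.

5.1120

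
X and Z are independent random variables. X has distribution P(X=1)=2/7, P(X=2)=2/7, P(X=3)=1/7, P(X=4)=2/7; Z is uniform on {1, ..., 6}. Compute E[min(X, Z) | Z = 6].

P(Z = 6) = 1/6.
Summing min(X,Z)·P(x,y) over outcomes with Z = 6 gives 17/42.
E[min(X, Z) | Z = 6] = (17/42) / (1/6) = 17/7.

17/7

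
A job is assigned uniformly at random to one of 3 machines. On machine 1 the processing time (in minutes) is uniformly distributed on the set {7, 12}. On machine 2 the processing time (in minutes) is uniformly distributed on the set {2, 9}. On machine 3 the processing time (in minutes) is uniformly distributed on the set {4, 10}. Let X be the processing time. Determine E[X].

E[X | machine 1] = (7+12)/2 = 19/2.
E[X | machine 2] = (2+9)/2 = 11/2.
E[X | machine 3] = (4+10)/2 = 7.
E[X] = (1/3)·(19/2) + (1/3)·(11/2) + (1/3)·(7) = 22/3.

22/3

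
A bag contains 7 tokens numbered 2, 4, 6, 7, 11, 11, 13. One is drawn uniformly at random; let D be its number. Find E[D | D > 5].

48/5

P(D > 5) = 5/7.
Σ over the event: 6·1/7 + 7·1/7 + 11·2/7 + 13·1/7 = 48/7.
E[D | D > 5] = (48/7) / (5/7) = 48/5.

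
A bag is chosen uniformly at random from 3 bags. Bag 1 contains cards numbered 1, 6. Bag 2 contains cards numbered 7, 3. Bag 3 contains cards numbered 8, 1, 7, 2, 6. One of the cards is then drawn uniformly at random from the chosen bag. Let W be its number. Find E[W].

133/30

E[W | bag 1] = (1+6)/2 = 7/2.
E[W | bag 2] = (7+3)/2 = 5.
E[W | bag 3] = (8+1+7+2+6)/5 = 24/5.
E[W] = (1/3)·(7/2) + (1/3)·(5) + (1/3)·(24/5) = 133/30.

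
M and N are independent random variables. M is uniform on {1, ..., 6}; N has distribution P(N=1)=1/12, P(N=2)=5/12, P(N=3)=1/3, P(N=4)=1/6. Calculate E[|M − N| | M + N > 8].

P(M + N > 8) = 1/9.
Summing |M−N|·P(x,y) over outcomes with M + N > 8 gives 1/4.
E[|M − N| | M + N > 8] = (1/4) / (1/9) = 9/4.

9/4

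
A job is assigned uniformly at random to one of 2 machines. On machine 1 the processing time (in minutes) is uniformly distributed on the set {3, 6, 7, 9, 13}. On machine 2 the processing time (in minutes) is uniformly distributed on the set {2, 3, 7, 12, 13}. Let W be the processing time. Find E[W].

15/2

E[W | machine 1] = (3+6+7+9+13)/5 = 38/5.
E[W | machine 2] = (2+3+7+12+13)/5 = 37/5.
E[W] = (1/2)·(38/5) + (1/2)·(37/5) = 15/2.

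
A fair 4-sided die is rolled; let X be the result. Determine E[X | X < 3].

Given X < 3, X is equally likely to be any of {1, 2}.
E[X | X < 3] = (1 + 2) / 2 = 3/2.

3/2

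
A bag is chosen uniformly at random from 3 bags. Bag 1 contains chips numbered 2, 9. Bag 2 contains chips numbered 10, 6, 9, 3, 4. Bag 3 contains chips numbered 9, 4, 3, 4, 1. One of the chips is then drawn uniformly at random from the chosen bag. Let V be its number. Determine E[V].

161/30

E[V | bag 1] = (2+9)/2 = 11/2.
E[V | bag 2] = (10+6+9+3+4)/5 = 32/5.
E[V | bag 3] = (9+4+3+4+1)/5 = 21/5.
By the law of total expectation,
E[V] = (1/3)·(11/2) + (1/3)·(32/5) + (1/3)·(21/5) = 161/30.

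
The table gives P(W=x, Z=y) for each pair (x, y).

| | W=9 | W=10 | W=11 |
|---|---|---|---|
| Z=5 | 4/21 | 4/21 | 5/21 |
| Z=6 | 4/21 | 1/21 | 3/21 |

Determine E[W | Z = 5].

P(Z = 5) = 13/21.
Σ W·P over the event = 9·(4/21) + 10·(4/21) + 11·(5/21) = 131/21.
E[W | Z = 5] = (131/21) / (13/21) = 131/13.

131/13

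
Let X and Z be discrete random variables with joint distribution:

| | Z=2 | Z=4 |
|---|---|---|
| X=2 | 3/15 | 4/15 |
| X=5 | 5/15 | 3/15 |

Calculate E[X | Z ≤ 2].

P(Z ≤ 2) = 8/15.
Σ X·P over the event = 2·(3/15) + 5·(5/15) = 31/15.
E[X | Z ≤ 2] = (31/15) / (8/15) = 31/8.

31/8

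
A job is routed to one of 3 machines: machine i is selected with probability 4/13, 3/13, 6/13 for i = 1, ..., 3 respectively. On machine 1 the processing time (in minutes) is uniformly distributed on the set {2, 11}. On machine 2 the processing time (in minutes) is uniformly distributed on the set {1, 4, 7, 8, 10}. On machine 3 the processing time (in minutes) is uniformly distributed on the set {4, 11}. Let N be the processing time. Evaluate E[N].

89/13

E[N | machine 1] = (2+11)/2 = 13/2.
E[N | machine 2] = (1+4+7+8+10)/5 = 6.
E[N | machine 3] = (4+11)/2 = 15/2.
By the law of total expectation,
E[N] = (4/13)·(13/2) + (3/13)·(6) + (6/13)·(15/2) = 89/13.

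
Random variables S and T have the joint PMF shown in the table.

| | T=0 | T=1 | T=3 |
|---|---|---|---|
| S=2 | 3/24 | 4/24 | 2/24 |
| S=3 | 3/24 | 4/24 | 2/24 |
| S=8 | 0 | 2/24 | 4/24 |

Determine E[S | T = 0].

5/2

P(T = 0) = 1/4.
Σ S·P over the event = 2·(3/24) + 3·(3/24) = 5/8.
E[S | T = 0] = (5/8) / (1/4) = 5/2.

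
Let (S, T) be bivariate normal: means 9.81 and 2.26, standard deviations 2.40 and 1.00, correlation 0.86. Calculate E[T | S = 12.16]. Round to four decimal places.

The regression of T on S has slope ρ·σ_T/σ_S and passes through (μ_S, μ_T).
E[T | S=12.16] = 2.26 + (0.86)·(1.00/2.40)·(12.16 − (9.81)) = 2.26 + (0.35833)·(2.35) = 3.1021.

3.1021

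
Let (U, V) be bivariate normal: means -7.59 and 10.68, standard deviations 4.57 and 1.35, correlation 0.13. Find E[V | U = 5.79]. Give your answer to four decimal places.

11.1938

E[V | U=x] = μ_V + ρ(σ_V/σ_U)(x − μ_U) for jointly normal variables.
E[V | U=5.79] = 10.68 + (0.13)·(1.35/4.57)·(5.79 − (-7.59)) = 10.68 + (0.038403)·(13.38) = 11.1938.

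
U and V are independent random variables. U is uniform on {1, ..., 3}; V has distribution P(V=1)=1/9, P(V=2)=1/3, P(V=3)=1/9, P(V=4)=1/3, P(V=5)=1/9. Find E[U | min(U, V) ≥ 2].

P(min(U, V) ≥ 2) = 16/27.
Summing U·P(x,y) over outcomes with min(U, V) ≥ 2 gives 40/27.
E[U | min(U, V) ≥ 2] = (40/27) / (16/27) = 5/2.

5/2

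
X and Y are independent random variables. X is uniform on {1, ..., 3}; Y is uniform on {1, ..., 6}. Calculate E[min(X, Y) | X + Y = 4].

4/3

Outcomes with X + Y = 4: (1,3), (2,2), (3,1), each with probability 1/18.
E[min(X, Y) | X + Y = 4] = (1 + 2 + 1) / 3 = 4/3.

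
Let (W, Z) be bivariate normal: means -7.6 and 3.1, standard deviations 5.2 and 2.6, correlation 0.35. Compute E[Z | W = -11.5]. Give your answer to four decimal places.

2.4175

The regression of Z on W has slope ρ·σ_Z/σ_W and passes through (μ_W, μ_Z).
E[Z | W=-11.5] = 3.1 + (0.35)·(2.6/5.2)·(-11.5 − (-7.6)) = 3.1 + (0.175)·(-3.9) = 2.4175.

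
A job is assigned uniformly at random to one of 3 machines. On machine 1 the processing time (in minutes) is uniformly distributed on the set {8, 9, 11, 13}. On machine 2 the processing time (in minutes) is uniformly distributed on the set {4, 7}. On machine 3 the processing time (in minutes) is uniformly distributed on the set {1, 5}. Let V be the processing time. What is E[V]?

E[V | machine 1] = (8+9+11+13)/4 = 41/4.
E[V | machine 2] = (4+7)/2 = 11/2.
E[V | machine 3] = (1+5)/2 = 3.
By the law of total expectation,
E[V] = (1/3)·(41/4) + (1/3)·(11/2) + (1/3)·(3) = 25/4.

25/4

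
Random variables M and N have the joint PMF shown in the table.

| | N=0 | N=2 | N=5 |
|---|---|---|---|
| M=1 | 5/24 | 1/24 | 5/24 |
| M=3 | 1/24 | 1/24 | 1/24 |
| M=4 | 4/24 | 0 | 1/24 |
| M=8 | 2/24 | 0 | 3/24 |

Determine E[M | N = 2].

2

P(N = 2) = 1/12.
Summing M·P(M=x,N=y) over the conditioning event gives 1/6.
E[M | N = 2] = (1/6) / (1/12) = 2.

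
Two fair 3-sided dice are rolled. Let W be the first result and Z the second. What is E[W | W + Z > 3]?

Outcomes with W + Z > 3: (1,3), (2,2), (2,3), (3,1), (3,2), (3,3), each with probability 1/9.
E[W | W + Z > 3] = (1 + 2 + 2 + 3 + 3 + 3) / 6 = 7/3.

7/3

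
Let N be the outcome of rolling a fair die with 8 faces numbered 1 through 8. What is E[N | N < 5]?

5/2

Given N < 5, N is equally likely to be any of {1, 2, 3, 4}.
E[N | N < 5] = (1 + 2 + 3 + 4) / 4 = 5/2.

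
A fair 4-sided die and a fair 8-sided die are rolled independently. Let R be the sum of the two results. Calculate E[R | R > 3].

216/29

P(R > 3) = 29/32.
E[R | R > 3] = (27/4) / (29/32) = 216/29.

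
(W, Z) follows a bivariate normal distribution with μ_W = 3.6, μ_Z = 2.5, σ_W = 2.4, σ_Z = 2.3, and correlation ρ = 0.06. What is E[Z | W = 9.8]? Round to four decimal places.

2.8565

For a bivariate normal, E[Z | W=x] = μ_Z + ρ·(σ_Z/σ_W)·(x − μ_W).
E[Z | W=9.8] = 2.5 + (0.06)·(2.3/2.4)·(9.8 − (3.6)) = 2.5 + (0.0575)·(6.2) = 2.8565.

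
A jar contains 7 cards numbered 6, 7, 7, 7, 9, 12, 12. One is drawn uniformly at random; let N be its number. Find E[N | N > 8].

11

P(N > 8) = 3/7.
Σ over the event: 9·1/7 + 12·2/7 = 33/7.
E[N | N > 8] = (33/7) / (3/7) = 11.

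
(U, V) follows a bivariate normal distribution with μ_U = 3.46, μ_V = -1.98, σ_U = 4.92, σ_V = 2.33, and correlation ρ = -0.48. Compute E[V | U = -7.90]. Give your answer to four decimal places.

0.6023

For a bivariate normal, E[V | U=x] = μ_V + ρ·(σ_V/σ_U)·(x − μ_U).
E[V | U=-7.90] = -1.98 + (-0.48)·(2.33/4.92)·(-7.90 − (3.46)) = -1.98 + (-0.227317)·(-11.36) = 0.6023.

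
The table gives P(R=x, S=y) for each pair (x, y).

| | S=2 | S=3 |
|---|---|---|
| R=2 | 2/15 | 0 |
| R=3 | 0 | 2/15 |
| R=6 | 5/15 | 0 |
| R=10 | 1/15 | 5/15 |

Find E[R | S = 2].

11/2

P(S = 2) = 8/15.
Σ R·P over the event = 2·(2/15) + 6·(5/15) + 10·(1/15) = 44/15.
E[R | S = 2] = (44/15) / (8/15) = 11/2.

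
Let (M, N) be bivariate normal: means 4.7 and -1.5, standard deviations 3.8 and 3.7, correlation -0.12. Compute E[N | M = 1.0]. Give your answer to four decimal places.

The regression of N on M has slope ρ·σ_N/σ_M and passes through (μ_M, μ_N).
E[N | M=1.0] = -1.5 + (-0.12)·(3.7/3.8)·(1.0 − (4.7)) = -1.5 + (-0.11684)·(-3.7) = -1.0677.

-1.0677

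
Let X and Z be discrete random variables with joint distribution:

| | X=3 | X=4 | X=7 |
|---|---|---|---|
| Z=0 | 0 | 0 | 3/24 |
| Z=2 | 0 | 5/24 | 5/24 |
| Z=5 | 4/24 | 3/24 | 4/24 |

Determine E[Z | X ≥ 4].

P(X ≥ 4) = 5/6.
Σ Z·P over the event = 2·(5/24) + 5·(3/24) + 0·(3/24) + 2·(5/24) + 5·(4/24) = 55/24.
E[Z | X ≥ 4] = (55/24) / (5/6) = 11/4.

11/4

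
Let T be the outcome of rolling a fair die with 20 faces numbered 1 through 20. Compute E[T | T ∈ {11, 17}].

14

P(T ∈ {11, 17}) = 1/10.
Σ over the event: 11·1/20 + 17·1/20 = 7/5.
E[T | T ∈ {11, 17}] = (7/5) / (1/10) = 14.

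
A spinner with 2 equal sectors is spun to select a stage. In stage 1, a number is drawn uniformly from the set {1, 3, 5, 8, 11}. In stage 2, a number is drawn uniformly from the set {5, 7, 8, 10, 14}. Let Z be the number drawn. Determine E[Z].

E[Z | stage 1] = (1+3+5+8+11)/5 = 28/5.
E[Z | stage 2] = (5+7+8+10+14)/5 = 44/5.
By the law of total expectation,
E[Z] = (1/2)·(28/5) + (1/2)·(44/5) = 36/5.

36/5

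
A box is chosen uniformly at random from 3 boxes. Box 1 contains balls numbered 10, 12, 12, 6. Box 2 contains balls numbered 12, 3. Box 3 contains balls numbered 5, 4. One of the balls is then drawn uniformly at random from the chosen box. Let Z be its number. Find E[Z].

22/3

E[Z | box 1] = (10+12+12+6)/4 = 10.
E[Z | box 2] = (12+3)/2 = 15/2.
E[Z | box 3] = (5+4)/2 = 9/2.
E[Z] = (1/3)·(10) + (1/3)·(15/2) + (1/3)·(9/2) = 22/3.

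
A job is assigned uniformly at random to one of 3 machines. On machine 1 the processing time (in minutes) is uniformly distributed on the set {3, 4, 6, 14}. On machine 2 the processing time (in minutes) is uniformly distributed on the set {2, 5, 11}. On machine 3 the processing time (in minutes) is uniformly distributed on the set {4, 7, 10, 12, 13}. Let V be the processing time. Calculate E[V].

439/60

E[V | machine 1] = (3+4+6+14)/4 = 27/4.
E[V | machine 2] = (2+5+11)/3 = 6.
E[V | machine 3] = (4+7+10+12+13)/5 = 46/5.
E[V] = (1/3)·(27/4) + (1/3)·(6) + (1/3)·(46/5) = 439/60.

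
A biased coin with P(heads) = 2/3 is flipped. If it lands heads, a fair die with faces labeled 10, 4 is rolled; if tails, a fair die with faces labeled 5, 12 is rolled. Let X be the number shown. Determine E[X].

15/2

E[X | heads] = (10+4)/2 = 7.
E[X | tails] = (5+12)/2 = 17/2.
By the law of total expectation,
E[X] = (2/3)·(7) + (1/3)·(17/2) = 15/2.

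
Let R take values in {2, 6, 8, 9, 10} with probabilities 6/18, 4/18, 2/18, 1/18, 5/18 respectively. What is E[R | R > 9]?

P(R > 9) = 5/18.
Σ over the event: 10·5/18 = 25/9.
E[R | R > 9] = (25/9) / (5/18) = 10.

10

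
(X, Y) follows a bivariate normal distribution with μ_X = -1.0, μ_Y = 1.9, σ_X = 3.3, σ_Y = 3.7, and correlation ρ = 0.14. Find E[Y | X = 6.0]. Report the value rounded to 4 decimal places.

E[Y | X=x] = μ_Y + ρ(σ_Y/σ_X)(x − μ_X) for jointly normal variables.
E[Y | X=6.0] = 1.9 + (0.14)·(3.7/3.3)·(6.0 − (-1.0)) = 1.9 + (0.15697)·(7) = 2.9988.

2.9988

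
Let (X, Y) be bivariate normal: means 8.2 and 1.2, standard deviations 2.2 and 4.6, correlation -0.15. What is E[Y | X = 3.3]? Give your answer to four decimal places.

2.7368

The regression of Y on X has slope ρ·σ_Y/σ_X and passes through (μ_X, μ_Y).
E[Y | X=3.3] = 1.2 + (-0.15)·(4.6/2.2)·(3.3 − (8.2)) = 1.2 + (-0.31364)·(-4.9) = 2.7368.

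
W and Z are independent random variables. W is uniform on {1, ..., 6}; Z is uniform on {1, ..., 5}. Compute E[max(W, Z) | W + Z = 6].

Outcomes with W + Z = 6: (1,5), (2,4), (3,3), (4,2), (5,1), each with probability 1/30.
E[max(W, Z) | W + Z = 6] = (5 + 4 + 3 + 4 + 5) / 5 = 21/5.

21/5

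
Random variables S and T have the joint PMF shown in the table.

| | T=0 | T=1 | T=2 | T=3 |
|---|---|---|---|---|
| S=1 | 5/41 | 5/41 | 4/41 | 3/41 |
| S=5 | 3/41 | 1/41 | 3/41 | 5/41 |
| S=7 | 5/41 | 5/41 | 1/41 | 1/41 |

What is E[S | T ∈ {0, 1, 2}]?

P(T ∈ {0, 1, 2}) = 32/41.
Summing S·P(S=x,T=y) over the conditioning event gives 126/41.
E[S | T ∈ {0, 1, 2}] = (126/41) / (32/41) = 63/16.

63/16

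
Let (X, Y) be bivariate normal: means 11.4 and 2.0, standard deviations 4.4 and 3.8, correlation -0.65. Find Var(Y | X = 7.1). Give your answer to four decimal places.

8.3391

Var(Y | X=x) = (1 − ρ²)·σ_Y².
Var(Y | X=7.1) = (3.8)²·(1 − (-0.65)²) = 14.44·0.5775 = 8.3391.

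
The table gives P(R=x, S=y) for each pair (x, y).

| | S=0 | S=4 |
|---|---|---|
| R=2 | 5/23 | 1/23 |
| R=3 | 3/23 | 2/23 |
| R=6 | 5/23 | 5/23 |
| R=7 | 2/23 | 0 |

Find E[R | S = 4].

19/4

P(S = 4) = 8/23.
Σ R·P over the event = 2·(1/23) + 3·(2/23) + 6·(5/23) = 38/23.
E[R | S = 4] = (38/23) / (8/23) = 19/4.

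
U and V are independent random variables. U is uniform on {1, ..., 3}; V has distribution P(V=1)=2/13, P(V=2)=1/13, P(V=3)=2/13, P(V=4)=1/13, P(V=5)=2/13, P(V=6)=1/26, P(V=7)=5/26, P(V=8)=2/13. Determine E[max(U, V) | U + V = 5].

P(U + V = 5) = 4/39.
Summing max(U,V)·P(x,y) over outcomes with U + V = 5 gives 1/3.
E[max(U, V) | U + V = 5] = (1/3) / (4/39) = 13/4.

13/4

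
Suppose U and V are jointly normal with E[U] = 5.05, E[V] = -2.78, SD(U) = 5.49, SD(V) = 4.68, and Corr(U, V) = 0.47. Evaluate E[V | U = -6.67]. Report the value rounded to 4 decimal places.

The regression of V on U has slope ρ·σ_V/σ_U and passes through (μ_U, μ_V).
E[V | U=-6.67] = -2.78 + (0.47)·(4.68/5.49)·(-6.67 − (5.05)) = -2.78 + (0.40066)·(-11.72) = -7.4757.

-7.4757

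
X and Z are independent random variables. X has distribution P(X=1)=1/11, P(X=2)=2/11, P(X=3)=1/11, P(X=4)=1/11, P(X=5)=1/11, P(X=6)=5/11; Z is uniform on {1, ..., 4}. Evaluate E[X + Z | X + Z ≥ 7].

P(X + Z ≥ 7) = 13/22.
Summing (X+Z)·P(x,y) over outcomes with X + Z ≥ 7 gives 54/11.
E[X + Z | X + Z ≥ 7] = (54/11) / (13/22) = 108/13.

108/13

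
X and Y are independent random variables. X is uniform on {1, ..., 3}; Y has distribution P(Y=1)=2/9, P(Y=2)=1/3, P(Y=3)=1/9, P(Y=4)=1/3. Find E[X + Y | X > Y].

P(X > Y) = 7/27.
Summing (X+Y)·P(x,y) over outcomes with X > Y gives 29/27.
E[X + Y | X > Y] = (29/27) / (7/27) = 29/7.

29/7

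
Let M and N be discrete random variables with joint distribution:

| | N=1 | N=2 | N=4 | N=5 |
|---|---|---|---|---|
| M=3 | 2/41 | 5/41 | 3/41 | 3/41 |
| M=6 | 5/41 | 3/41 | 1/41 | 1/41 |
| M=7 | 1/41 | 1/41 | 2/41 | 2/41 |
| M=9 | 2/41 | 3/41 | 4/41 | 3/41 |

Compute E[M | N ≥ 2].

P(N ≥ 2) = 31/41.
Summing M·P(M=x,N=y) over the conditioning event gives 188/41.
E[M | N ≥ 2] = (188/41) / (31/41) = 188/31.

188/31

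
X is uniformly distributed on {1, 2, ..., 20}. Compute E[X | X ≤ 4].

Given X ≤ 4, X is equally likely to be any of {1, 2, 3, 4}.
E[X | X ≤ 4] = (1 + 2 + 3 + 4) / 4 = 5/2.

5/2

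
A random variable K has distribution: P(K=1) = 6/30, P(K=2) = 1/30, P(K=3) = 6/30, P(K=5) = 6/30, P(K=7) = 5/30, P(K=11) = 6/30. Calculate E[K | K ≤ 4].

P(K ≤ 4) = 13/30.
Σ over the event: 1·1/5 + 2·1/30 + 3·1/5 = 13/15.
E[K | K ≤ 4] = (13/15) / (13/30) = 2.

2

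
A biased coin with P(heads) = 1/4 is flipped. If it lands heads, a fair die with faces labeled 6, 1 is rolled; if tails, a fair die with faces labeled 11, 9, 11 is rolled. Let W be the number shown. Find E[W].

69/8

E[W | heads] = (6+1)/2 = 7/2.
E[W | tails] = (11+9+11)/3 = 31/3.
E[W] = (1/4)·(7/2) + (3/4)·(31/3) = 69/8.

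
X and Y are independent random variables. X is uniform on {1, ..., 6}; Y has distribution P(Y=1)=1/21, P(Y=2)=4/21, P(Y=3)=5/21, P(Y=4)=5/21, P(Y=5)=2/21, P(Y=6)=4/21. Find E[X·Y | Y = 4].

P(Y = 4) = 5/21.
Summing XY·P(x,y) over outcomes with Y = 4 gives 10/3.
E[X·Y | Y = 4] = (10/3) / (5/21) = 14.

14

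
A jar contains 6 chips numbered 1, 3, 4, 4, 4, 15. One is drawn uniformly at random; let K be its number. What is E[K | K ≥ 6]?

15

P(K ≥ 6) = 1/6.
Σ over the event: 15·1/6 = 5/2.
E[K | K ≥ 6] = (5/2) / (1/6) = 15.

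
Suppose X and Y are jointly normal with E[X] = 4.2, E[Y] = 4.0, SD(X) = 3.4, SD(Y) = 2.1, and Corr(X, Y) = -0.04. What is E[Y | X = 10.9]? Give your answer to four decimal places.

E[Y | X=x] = μ_Y + ρ(σ_Y/σ_X)(x − μ_X) for jointly normal variables.
E[Y | X=10.9] = 4.0 + (-0.04)·(2.1/3.4)·(10.9 − (4.2)) = 4.0 + (-0.024706)·(6.7) = 3.8345.

3.8345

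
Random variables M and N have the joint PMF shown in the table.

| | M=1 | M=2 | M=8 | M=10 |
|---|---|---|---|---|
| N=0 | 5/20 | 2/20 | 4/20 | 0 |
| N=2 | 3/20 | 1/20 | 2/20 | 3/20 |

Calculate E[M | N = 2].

17/3

P(N = 2) = 9/20.
Σ M·P over the event = 1·(3/20) + 2·(1/20) + 8·(2/20) + 10·(3/20) = 51/20.
E[M | N = 2] = (51/20) / (9/20) = 17/3.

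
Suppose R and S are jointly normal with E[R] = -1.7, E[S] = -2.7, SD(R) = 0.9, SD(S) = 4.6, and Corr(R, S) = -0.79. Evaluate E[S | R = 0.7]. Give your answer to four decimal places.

-12.3907

The regression of S on R has slope ρ·σ_S/σ_R and passes through (μ_R, μ_S).
E[S | R=0.7] = -2.7 + (-0.79)·(4.6/0.9)·(0.7 − (-1.7)) = -2.7 + (-4.0378)·(2.4) = -12.3907.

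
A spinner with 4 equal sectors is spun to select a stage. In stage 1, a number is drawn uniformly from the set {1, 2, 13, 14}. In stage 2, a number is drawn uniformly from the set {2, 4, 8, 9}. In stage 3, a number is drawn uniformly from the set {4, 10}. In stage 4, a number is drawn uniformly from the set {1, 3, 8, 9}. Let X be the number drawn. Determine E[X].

E[X | stage 1] = (1+2+13+14)/4 = 15/2.
E[X | stage 2] = (2+4+8+9)/4 = 23/4.
E[X | stage 3] = (4+10)/2 = 7.
E[X | stage 4] = (1+3+8+9)/4 = 21/4.
E[X] = (1/4)·(15/2) + (1/4)·(23/4) + (1/4)·(7) + (1/4)·(21/4) = 51/8.

51/8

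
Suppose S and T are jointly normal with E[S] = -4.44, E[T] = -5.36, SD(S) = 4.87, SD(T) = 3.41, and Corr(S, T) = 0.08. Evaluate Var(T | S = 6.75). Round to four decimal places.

11.5537

For a bivariate normal, Var(T | S=x) = σ_T²(1 − ρ²).
Var(T | S=6.75) = (3.41)²·(1 − (0.08)²) = 11.6281·0.9936 = 11.5537.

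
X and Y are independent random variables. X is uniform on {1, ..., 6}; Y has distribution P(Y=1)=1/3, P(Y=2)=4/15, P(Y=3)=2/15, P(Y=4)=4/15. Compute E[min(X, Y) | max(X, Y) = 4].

59/27

P(max(X, Y) = 4) = 3/10.
Summing min(X,Y)·P(x,y) over outcomes with max(X, Y) = 4 gives 59/90.
E[min(X, Y) | max(X, Y) = 4] = (59/90) / (3/10) = 59/27.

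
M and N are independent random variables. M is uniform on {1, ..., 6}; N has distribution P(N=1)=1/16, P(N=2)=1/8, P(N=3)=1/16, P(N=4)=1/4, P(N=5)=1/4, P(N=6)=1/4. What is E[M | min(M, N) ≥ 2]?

P(min(M, N) ≥ 2) = 25/32.
Summing M·P(x,y) over outcomes with min(M, N) ≥ 2 gives 25/8.
E[M | min(M, N) ≥ 2] = (25/8) / (25/32) = 4.

4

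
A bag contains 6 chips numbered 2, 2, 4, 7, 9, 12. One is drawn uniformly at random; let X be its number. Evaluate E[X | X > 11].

P(X > 11) = 1/6.
Σ over the event: 12·1/6 = 2.
E[X | X > 11] = (2) / (1/6) = 12.

12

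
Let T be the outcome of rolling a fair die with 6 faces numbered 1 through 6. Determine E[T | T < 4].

2

Given T < 4, T is equally likely to be any of {1, 2, 3}.
E[T | T < 4] = (1 + 2 + 3) / 3 = 2.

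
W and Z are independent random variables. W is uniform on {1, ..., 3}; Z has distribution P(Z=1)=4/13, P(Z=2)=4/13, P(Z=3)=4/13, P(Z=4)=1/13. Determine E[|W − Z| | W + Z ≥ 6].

P(W + Z ≥ 6) = 2/13.
Summing |W−Z|·P(x,y) over outcomes with W + Z ≥ 6 gives 1/13.
E[|W − Z| | W + Z ≥ 6] = (1/13) / (2/13) = 1/2.

1/2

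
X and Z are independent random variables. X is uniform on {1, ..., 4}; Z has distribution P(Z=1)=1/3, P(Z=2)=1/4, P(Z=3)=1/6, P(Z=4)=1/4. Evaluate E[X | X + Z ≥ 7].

29/8

P(X + Z ≥ 7) = 1/6.
Summing X·P(x,y) over outcomes with X + Z ≥ 7 gives 29/48.
E[X | X + Z ≥ 7] = (29/48) / (1/6) = 29/8.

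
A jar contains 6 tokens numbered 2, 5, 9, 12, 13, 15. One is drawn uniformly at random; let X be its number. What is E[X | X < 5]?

2

P(X < 5) = 1/6.
Σ over the event: 2·1/6 = 1/3.
E[X | X < 5] = (1/3) / (1/6) = 2.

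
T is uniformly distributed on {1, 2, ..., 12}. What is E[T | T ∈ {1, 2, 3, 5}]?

11/4

P(T ∈ {1, 2, 3, 5}) = 1/3.
Σ over the event: 1·1/12 + 2·1/12 + 3·1/12 + 5·1/12 = 11/12.
E[T | T ∈ {1, 2, 3, 5}] = (11/12) / (1/3) = 11/4.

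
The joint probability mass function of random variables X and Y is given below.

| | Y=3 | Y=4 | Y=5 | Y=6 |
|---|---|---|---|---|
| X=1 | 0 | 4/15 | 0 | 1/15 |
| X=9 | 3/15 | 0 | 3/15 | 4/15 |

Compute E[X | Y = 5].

9

P(Y = 5) = 1/5.
Σ X·P over the event = 9·(3/15) = 9/5.
E[X | Y = 5] = (9/5) / (1/5) = 9.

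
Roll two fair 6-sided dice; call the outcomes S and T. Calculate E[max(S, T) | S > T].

14/3

P(S > T) = 5/12.
Summing max(S,T)·P(x,y) over outcomes with S > T gives 35/18.
E[max(S, T) | S > T] = (35/18) / (5/12) = 14/3.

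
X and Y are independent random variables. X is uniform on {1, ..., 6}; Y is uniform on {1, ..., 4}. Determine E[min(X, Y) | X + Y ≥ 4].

P(X + Y ≥ 4) = 7/8.
Summing min(X,Y)·P(x,y) over outcomes with X + Y ≥ 4 gives 47/24.
E[min(X, Y) | X + Y ≥ 4] = (47/24) / (7/8) = 47/21.

47/21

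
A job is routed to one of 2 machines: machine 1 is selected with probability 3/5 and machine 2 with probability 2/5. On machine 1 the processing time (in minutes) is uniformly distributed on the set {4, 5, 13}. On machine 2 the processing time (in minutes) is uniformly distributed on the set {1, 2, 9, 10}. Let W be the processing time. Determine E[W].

33/5

E[W | machine 1] = (4+5+13)/3 = 22/3.
E[W | machine 2] = (1+2+9+10)/4 = 11/2.
By the law of total expectation,
E[W] = (3/5)·(22/3) + (2/5)·(11/2) = 33/5.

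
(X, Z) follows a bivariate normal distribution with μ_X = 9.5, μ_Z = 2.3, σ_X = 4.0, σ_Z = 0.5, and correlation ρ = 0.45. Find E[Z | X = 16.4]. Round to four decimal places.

2.6881

The regression of Z on X has slope ρ·σ_Z/σ_X and passes through (μ_X, μ_Z).
E[Z | X=16.4] = 2.3 + (0.45)·(0.5/4.0)·(16.4 − (9.5)) = 2.3 + (0.05625)·(6.9) = 2.6881.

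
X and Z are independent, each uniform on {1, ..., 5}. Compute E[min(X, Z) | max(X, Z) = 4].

16/7

Outcomes with max(X, Z) = 4: (1,4), (2,4), (3,4), (4,1), (4,2), (4,3), (4,4), each with probability 1/25.
E[min(X, Z) | max(X, Z) = 4] = (1 + 2 + 3 + 1 + 2 + 3 + 4) / 7 = 16/7.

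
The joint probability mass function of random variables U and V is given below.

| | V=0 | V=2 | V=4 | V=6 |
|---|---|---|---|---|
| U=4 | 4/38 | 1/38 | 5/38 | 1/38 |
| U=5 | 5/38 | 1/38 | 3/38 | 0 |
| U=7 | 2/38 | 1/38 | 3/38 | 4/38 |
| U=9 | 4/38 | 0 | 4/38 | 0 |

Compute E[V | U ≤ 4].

P(U ≤ 4) = 11/38.
Σ V·P over the event = 0·(4/38) + 2·(1/38) + 4·(5/38) + 6·(1/38) = 14/19.
E[V | U ≤ 4] = (14/19) / (11/38) = 28/11.

28/11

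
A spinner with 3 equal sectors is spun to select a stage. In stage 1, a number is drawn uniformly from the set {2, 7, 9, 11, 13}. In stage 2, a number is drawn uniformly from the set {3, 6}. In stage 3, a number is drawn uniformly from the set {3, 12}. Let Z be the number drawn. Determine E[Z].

E[Z | stage 1] = (2+7+9+11+13)/5 = 42/5.
E[Z | stage 2] = (3+6)/2 = 9/2.
E[Z | stage 3] = (3+12)/2 = 15/2.
E[Z] = (1/3)·(42/5) + (1/3)·(9/2) + (1/3)·(15/2) = 34/5.

34/5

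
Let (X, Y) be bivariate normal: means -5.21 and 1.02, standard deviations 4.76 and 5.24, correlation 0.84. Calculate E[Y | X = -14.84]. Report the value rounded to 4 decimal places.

-7.8849

E[Y | X=x] = μ_Y + ρ(σ_Y/σ_X)(x − μ_X) for jointly normal variables.
E[Y | X=-14.84] = 1.02 + (0.84)·(5.24/4.76)·(-14.84 − (-5.21)) = 1.02 + (0.924706)·(-9.63) = -7.8849.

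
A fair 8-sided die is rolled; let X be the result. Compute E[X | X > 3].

Given X > 3, X is equally likely to be any of {4, 5, 6, 7, 8}.
E[X | X > 3] = (4 + 5 + 6 + 7 + 8) / 5 = 6.

6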